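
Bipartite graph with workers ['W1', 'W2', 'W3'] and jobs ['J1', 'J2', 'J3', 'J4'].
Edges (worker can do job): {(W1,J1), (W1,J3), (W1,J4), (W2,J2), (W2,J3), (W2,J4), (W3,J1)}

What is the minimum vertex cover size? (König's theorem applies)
Minimum vertex cover size = 3

By König's theorem: in bipartite graphs,
min vertex cover = max matching = 3

Maximum matching has size 3, so minimum vertex cover also has size 3.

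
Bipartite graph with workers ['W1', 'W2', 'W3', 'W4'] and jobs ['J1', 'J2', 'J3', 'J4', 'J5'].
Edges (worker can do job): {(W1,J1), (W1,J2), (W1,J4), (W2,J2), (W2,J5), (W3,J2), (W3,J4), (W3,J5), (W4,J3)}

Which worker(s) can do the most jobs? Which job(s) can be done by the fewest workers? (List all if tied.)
Most versatile: W1, W3 (3 jobs); Least covered: J1, J3 (1 workers)

Worker degrees (jobs they can do): W1:3, W2:2, W3:3, W4:1
Job degrees (workers who can do it): J1:1, J2:3, J3:1, J4:2, J5:2

Maximum worker degree is 3, achieved by: W1, W3
Minimum job degree is 1, achieved by: J1, J3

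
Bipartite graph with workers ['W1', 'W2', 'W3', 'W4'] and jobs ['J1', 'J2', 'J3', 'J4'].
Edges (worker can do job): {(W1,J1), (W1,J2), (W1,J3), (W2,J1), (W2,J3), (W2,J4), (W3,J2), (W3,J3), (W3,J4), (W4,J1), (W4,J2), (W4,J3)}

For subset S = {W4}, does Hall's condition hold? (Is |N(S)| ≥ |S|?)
Yes: |N(S)| = 3, |S| = 1

Subset S = {W4}
Neighbors N(S) = {J1, J2, J3}

|N(S)| = 3, |S| = 1
Hall's condition: |N(S)| ≥ |S| is satisfied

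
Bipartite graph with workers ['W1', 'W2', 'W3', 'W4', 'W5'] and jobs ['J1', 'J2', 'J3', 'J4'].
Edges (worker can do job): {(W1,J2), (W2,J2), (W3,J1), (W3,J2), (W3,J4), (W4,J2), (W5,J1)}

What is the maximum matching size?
Maximum matching size = 3

Maximum matching: {(W3,J4), (W4,J2), (W5,J1)}
Size: 3

This assigns 3 workers to 3 distinct jobs.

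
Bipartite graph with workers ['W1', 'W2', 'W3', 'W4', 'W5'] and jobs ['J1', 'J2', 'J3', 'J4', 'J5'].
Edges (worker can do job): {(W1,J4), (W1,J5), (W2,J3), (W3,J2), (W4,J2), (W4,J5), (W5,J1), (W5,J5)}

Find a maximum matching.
Matching: {(W1,J4), (W2,J3), (W3,J2), (W4,J5), (W5,J1)}

Maximum matching (size 5):
  W1 → J4
  W2 → J3
  W3 → J2
  W4 → J5
  W5 → J1

Each worker is assigned to at most one job, and each job to at most one worker.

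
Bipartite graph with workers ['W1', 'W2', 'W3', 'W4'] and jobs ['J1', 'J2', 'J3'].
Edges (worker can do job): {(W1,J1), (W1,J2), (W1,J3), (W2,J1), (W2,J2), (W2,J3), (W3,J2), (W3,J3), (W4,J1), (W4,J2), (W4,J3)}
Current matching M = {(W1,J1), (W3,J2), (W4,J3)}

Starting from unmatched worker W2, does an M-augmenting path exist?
No augmenting path from W2

Alternating search from W2 reaches jobs: {J1, J2, J3}.
Every reachable job is already matched in M, and following those matched edges back to workers exposes no further unvisited jobs.
No M-augmenting path from W2 exists.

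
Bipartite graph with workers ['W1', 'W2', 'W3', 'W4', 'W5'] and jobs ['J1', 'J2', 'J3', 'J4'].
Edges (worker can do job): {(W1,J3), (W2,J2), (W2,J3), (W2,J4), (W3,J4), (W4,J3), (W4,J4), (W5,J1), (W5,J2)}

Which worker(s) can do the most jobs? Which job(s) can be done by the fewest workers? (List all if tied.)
Most versatile: W2 (3 jobs); Least covered: J1 (1 workers)

Worker degrees (jobs they can do): W1:1, W2:3, W3:1, W4:2, W5:2
Job degrees (workers who can do it): J1:1, J2:2, J3:3, J4:3

Maximum worker degree is 3, achieved by: W2
Minimum job degree is 1, achieved by: J1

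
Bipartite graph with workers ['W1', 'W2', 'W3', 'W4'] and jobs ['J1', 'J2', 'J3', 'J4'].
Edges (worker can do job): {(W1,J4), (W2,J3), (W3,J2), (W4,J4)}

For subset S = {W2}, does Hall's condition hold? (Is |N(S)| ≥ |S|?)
Yes: |N(S)| = 1, |S| = 1

Subset S = {W2}
Neighbors N(S) = {J3}

|N(S)| = 1, |S| = 1
Hall's condition: |N(S)| ≥ |S| is satisfied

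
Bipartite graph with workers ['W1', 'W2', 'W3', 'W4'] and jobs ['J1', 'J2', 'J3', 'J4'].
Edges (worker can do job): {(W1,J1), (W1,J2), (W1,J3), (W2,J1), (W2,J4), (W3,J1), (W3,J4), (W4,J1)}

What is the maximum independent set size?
Maximum independent set = 5

By König's theorem:
- Min vertex cover = Max matching = 3
- Max independent set = Total vertices - Min vertex cover
- Max independent set = 8 - 3 = 5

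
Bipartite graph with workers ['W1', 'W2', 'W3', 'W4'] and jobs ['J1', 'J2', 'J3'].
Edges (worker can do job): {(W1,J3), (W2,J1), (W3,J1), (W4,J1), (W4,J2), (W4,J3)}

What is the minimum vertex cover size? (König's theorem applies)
Minimum vertex cover size = 3

By König's theorem: in bipartite graphs,
min vertex cover = max matching = 3

Maximum matching has size 3, so minimum vertex cover also has size 3.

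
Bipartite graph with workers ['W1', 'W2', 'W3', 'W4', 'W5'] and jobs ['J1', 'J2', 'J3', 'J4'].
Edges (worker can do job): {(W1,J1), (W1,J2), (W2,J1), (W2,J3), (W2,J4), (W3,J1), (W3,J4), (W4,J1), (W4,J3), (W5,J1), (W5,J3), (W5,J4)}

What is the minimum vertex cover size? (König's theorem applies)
Minimum vertex cover size = 4

By König's theorem: in bipartite graphs,
min vertex cover = max matching = 4

Maximum matching has size 4, so minimum vertex cover also has size 4.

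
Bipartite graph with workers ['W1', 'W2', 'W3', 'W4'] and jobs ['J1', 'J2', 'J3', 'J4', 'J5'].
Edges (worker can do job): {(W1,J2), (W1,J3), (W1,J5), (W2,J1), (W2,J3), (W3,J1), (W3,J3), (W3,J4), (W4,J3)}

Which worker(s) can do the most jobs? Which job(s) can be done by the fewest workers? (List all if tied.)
Most versatile: W1, W3 (3 jobs); Least covered: J2, J4, J5 (1 workers)

Worker degrees (jobs they can do): W1:3, W2:2, W3:3, W4:1
Job degrees (workers who can do it): J1:2, J2:1, J3:4, J4:1, J5:1

Maximum worker degree is 3, achieved by: W1, W3
Minimum job degree is 1, achieved by: J2, J4, J5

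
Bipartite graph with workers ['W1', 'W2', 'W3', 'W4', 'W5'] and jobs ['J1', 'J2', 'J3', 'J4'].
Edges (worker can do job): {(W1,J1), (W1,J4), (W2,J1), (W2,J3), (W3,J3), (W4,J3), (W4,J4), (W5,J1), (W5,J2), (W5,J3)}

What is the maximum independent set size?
Maximum independent set = 5

By König's theorem:
- Min vertex cover = Max matching = 4
- Max independent set = Total vertices - Min vertex cover
- Max independent set = 9 - 4 = 5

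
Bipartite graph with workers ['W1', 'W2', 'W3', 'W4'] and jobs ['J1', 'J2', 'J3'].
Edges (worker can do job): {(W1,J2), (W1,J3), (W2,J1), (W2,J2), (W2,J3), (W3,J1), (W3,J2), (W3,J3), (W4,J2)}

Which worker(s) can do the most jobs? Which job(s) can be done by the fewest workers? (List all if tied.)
Most versatile: W2, W3 (3 jobs); Least covered: J1 (2 workers)

Worker degrees (jobs they can do): W1:2, W2:3, W3:3, W4:1
Job degrees (workers who can do it): J1:2, J2:4, J3:3

Maximum worker degree is 3, achieved by: W2, W3
Minimum job degree is 2, achieved by: J1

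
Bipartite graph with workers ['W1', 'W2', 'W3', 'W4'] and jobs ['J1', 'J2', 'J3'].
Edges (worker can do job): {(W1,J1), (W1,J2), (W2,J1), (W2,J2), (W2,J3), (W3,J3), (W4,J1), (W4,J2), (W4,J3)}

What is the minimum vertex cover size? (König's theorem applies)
Minimum vertex cover size = 3

By König's theorem: in bipartite graphs,
min vertex cover = max matching = 3

Maximum matching has size 3, so minimum vertex cover also has size 3.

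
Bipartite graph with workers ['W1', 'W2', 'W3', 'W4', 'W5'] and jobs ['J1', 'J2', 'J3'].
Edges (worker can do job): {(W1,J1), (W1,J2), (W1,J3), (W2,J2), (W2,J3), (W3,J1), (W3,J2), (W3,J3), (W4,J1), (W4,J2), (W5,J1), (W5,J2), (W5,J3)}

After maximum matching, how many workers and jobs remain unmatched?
Unmatched: 2 workers, 0 jobs

Maximum matching size: 3
Workers: 5 total, 3 matched, 2 unmatched
Jobs: 3 total, 3 matched, 0 unmatched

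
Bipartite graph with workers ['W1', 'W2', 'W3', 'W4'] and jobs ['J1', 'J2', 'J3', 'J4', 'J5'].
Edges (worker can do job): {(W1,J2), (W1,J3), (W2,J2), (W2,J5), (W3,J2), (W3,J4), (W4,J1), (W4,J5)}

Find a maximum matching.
Matching: {(W1,J3), (W2,J2), (W3,J4), (W4,J5)}

Maximum matching (size 4):
  W1 → J3
  W2 → J2
  W3 → J4
  W4 → J5

Each worker is assigned to at most one job, and each job to at most one worker.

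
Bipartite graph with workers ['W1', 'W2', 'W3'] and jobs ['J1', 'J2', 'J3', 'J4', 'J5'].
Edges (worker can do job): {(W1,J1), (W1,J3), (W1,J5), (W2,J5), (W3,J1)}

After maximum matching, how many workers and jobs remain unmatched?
Unmatched: 0 workers, 2 jobs

Maximum matching size: 3
Workers: 3 total, 3 matched, 0 unmatched
Jobs: 5 total, 3 matched, 2 unmatched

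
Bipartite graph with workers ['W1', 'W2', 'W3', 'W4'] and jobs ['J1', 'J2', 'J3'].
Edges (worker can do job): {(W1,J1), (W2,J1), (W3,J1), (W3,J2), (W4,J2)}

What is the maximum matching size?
Maximum matching size = 2

Maximum matching: {(W3,J1), (W4,J2)}
Size: 2

This assigns 2 workers to 2 distinct jobs.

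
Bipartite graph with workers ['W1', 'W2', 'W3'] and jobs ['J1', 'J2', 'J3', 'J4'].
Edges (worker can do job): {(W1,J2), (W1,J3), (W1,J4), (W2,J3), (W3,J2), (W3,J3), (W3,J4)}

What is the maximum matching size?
Maximum matching size = 3

Maximum matching: {(W1,J2), (W2,J3), (W3,J4)}
Size: 3

This assigns 3 workers to 3 distinct jobs.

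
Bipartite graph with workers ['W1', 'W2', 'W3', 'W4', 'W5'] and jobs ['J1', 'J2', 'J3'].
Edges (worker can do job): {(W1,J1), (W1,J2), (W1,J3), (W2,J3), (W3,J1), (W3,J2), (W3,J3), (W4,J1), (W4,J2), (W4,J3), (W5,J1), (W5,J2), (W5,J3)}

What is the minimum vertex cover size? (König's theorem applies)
Minimum vertex cover size = 3

By König's theorem: in bipartite graphs,
min vertex cover = max matching = 3

Maximum matching has size 3, so minimum vertex cover also has size 3.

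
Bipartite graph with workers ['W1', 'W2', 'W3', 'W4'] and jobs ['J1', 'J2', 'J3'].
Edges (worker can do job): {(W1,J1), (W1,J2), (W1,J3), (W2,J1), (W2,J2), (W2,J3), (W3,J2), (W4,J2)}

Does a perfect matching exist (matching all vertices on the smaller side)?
Yes, perfect matching exists (size 3)

Perfect matching: {(W1,J1), (W2,J3), (W4,J2)}
All 3 vertices on the smaller side are matched.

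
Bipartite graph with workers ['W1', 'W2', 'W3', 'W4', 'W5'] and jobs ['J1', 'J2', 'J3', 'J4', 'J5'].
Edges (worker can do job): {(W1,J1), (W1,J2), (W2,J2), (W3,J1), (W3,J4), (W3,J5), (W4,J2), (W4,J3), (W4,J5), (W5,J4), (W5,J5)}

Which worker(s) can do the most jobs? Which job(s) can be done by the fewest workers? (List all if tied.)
Most versatile: W3, W4 (3 jobs); Least covered: J3 (1 workers)

Worker degrees (jobs they can do): W1:2, W2:1, W3:3, W4:3, W5:2
Job degrees (workers who can do it): J1:2, J2:3, J3:1, J4:2, J5:3

Maximum worker degree is 3, achieved by: W3, W4
Minimum job degree is 1, achieved by: J3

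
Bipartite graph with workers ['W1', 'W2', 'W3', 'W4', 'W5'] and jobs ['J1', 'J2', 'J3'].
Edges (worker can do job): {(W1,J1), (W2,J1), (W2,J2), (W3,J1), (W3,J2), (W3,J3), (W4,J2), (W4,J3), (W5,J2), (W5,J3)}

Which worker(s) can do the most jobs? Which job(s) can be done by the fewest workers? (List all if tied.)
Most versatile: W3 (3 jobs); Least covered: J1, J3 (3 workers)

Worker degrees (jobs they can do): W1:1, W2:2, W3:3, W4:2, W5:2
Job degrees (workers who can do it): J1:3, J2:4, J3:3

Maximum worker degree is 3, achieved by: W3
Minimum job degree is 3, achieved by: J1, J3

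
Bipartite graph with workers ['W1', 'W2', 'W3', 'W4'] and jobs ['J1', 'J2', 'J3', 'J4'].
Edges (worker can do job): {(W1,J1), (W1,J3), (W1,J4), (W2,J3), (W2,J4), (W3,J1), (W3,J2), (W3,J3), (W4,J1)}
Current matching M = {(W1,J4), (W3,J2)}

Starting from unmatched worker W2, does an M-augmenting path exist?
Yes: W2 → J4 → W1 → J3

An M-augmenting path alternates non-matching / matching edges, starting and ending at unmatched vertices.
Path: W2 → J4 → W1 → J3
(J3 is unmatched in M, so the path is augmenting.)
Flipping edges along this path would increase |M| from 2 to 3.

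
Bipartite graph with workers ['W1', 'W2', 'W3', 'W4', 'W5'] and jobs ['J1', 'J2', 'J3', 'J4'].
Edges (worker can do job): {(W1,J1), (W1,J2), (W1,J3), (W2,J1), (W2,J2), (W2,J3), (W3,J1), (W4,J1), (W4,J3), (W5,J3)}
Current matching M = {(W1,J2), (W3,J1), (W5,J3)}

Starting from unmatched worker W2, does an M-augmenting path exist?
No augmenting path from W2

Alternating search from W2 reaches jobs: {J1, J2, J3}.
Every reachable job is already matched in M, and following those matched edges back to workers exposes no further unvisited jobs.
No M-augmenting path from W2 exists.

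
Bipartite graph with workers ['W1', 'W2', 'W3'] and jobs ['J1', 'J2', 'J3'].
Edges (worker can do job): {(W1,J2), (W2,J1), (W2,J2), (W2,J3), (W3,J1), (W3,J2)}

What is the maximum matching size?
Maximum matching size = 3

Maximum matching: {(W1,J2), (W2,J3), (W3,J1)}
Size: 3

This assigns 3 workers to 3 distinct jobs.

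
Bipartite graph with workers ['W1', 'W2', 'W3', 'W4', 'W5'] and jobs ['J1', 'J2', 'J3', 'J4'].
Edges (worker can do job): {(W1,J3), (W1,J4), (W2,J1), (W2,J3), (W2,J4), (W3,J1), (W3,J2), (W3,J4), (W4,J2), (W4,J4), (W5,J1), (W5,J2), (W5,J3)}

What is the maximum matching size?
Maximum matching size = 4

Maximum matching: {(W1,J3), (W3,J1), (W4,J4), (W5,J2)}
Size: 4

This assigns 4 workers to 4 distinct jobs.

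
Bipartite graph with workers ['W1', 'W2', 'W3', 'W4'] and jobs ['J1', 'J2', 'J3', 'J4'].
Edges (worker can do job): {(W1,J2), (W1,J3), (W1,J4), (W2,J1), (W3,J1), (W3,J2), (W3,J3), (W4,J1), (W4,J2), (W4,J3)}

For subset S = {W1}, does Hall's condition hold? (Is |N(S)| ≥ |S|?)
Yes: |N(S)| = 3, |S| = 1

Subset S = {W1}
Neighbors N(S) = {J2, J3, J4}

|N(S)| = 3, |S| = 1
Hall's condition: |N(S)| ≥ |S| is satisfied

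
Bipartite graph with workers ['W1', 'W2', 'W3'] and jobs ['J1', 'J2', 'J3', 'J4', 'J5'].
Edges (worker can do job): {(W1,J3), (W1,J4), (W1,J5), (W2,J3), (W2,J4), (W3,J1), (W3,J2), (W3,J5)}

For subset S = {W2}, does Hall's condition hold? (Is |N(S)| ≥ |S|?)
Yes: |N(S)| = 2, |S| = 1

Subset S = {W2}
Neighbors N(S) = {J3, J4}

|N(S)| = 2, |S| = 1
Hall's condition: |N(S)| ≥ |S| is satisfied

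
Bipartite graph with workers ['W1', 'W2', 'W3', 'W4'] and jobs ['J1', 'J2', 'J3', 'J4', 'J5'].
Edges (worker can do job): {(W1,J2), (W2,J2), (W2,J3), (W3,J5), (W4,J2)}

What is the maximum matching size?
Maximum matching size = 3

Maximum matching: {(W2,J3), (W3,J5), (W4,J2)}
Size: 3

This assigns 3 workers to 3 distinct jobs.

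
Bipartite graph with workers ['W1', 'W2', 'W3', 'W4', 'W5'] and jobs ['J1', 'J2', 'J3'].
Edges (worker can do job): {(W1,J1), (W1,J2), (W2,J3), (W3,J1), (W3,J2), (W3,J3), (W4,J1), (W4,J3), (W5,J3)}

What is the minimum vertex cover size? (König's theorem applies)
Minimum vertex cover size = 3

By König's theorem: in bipartite graphs,
min vertex cover = max matching = 3

Maximum matching has size 3, so minimum vertex cover also has size 3.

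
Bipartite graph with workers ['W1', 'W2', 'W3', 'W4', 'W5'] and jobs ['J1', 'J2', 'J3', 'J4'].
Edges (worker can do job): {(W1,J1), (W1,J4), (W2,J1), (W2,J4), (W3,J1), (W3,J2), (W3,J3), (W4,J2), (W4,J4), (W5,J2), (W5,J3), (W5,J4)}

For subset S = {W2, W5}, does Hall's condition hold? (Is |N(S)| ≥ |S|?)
Yes: |N(S)| = 4, |S| = 2

Subset S = {W2, W5}
Neighbors N(S) = {J1, J2, J3, J4}

|N(S)| = 4, |S| = 2
Hall's condition: |N(S)| ≥ |S| is satisfied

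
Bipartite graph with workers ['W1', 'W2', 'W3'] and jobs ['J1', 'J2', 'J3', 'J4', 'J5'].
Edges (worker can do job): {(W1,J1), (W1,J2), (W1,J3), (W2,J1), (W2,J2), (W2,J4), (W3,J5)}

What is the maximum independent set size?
Maximum independent set = 5

By König's theorem:
- Min vertex cover = Max matching = 3
- Max independent set = Total vertices - Min vertex cover
- Max independent set = 8 - 3 = 5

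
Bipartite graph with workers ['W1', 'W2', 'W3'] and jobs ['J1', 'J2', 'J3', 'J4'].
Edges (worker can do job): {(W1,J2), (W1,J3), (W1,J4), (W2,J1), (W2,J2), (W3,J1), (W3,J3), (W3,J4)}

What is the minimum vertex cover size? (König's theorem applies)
Minimum vertex cover size = 3

By König's theorem: in bipartite graphs,
min vertex cover = max matching = 3

Maximum matching has size 3, so minimum vertex cover also has size 3.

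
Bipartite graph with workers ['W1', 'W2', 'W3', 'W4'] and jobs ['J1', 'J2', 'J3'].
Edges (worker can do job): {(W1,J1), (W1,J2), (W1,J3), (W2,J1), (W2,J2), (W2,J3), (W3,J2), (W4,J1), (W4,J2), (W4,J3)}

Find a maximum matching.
Matching: {(W1,J1), (W2,J3), (W4,J2)}

Maximum matching (size 3):
  W1 → J1
  W2 → J3
  W4 → J2

Each worker is assigned to at most one job, and each job to at most one worker.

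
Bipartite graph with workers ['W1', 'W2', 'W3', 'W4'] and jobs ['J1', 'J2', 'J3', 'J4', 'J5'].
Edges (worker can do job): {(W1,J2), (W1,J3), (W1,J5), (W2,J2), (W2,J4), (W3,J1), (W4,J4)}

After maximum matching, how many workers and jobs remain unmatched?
Unmatched: 0 workers, 1 jobs

Maximum matching size: 4
Workers: 4 total, 4 matched, 0 unmatched
Jobs: 5 total, 4 matched, 1 unmatched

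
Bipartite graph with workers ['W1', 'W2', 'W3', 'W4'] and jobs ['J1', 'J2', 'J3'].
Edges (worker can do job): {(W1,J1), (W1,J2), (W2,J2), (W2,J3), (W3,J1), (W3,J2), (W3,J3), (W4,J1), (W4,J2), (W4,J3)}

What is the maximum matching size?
Maximum matching size = 3

Maximum matching: {(W2,J3), (W3,J2), (W4,J1)}
Size: 3

This assigns 3 workers to 3 distinct jobs.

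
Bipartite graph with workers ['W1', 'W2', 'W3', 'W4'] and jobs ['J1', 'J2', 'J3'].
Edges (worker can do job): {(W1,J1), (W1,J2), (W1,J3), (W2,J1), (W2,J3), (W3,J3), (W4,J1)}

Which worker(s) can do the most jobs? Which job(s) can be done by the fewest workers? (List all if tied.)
Most versatile: W1 (3 jobs); Least covered: J2 (1 workers)

Worker degrees (jobs they can do): W1:3, W2:2, W3:1, W4:1
Job degrees (workers who can do it): J1:3, J2:1, J3:3

Maximum worker degree is 3, achieved by: W1
Minimum job degree is 1, achieved by: J2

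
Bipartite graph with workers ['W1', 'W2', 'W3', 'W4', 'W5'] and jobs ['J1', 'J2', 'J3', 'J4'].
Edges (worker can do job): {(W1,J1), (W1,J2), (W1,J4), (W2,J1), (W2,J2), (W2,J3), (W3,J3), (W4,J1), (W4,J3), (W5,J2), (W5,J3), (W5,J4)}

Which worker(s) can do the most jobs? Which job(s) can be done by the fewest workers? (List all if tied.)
Most versatile: W1, W2, W5 (3 jobs); Least covered: J4 (2 workers)

Worker degrees (jobs they can do): W1:3, W2:3, W3:1, W4:2, W5:3
Job degrees (workers who can do it): J1:3, J2:3, J3:4, J4:2

Maximum worker degree is 3, achieved by: W1, W2, W5
Minimum job degree is 2, achieved by: J4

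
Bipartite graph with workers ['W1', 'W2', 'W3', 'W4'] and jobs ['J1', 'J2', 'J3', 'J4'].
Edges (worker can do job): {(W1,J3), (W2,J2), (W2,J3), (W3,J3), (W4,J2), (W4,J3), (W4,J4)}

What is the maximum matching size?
Maximum matching size = 3

Maximum matching: {(W2,J2), (W3,J3), (W4,J4)}
Size: 3

This assigns 3 workers to 3 distinct jobs.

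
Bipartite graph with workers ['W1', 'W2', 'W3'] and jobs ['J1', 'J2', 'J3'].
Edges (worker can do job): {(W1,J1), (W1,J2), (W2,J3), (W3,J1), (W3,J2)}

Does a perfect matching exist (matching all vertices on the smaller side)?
Yes, perfect matching exists (size 3)

Perfect matching: {(W1,J2), (W2,J3), (W3,J1)}
All 3 vertices on the smaller side are matched.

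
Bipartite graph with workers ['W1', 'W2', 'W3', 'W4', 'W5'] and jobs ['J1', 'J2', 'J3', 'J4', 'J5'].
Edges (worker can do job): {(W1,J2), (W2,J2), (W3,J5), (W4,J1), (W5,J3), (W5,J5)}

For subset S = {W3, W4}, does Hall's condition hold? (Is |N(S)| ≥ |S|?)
Yes: |N(S)| = 2, |S| = 2

Subset S = {W3, W4}
Neighbors N(S) = {J1, J5}

|N(S)| = 2, |S| = 2
Hall's condition: |N(S)| ≥ |S| is satisfied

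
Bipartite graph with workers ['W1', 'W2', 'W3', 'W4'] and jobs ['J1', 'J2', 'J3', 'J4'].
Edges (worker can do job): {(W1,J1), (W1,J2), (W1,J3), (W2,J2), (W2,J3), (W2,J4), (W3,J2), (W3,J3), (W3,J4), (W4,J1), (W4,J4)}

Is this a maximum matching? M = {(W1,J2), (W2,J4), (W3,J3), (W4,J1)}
Yes, size 4 is maximum

Proposed matching has size 4.
Maximum matching size for this graph: 4.

This is a maximum matching.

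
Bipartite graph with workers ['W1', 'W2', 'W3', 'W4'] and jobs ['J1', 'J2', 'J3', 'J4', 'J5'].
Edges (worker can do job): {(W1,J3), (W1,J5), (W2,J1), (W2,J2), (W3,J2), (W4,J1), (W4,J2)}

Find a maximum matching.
Matching: {(W1,J3), (W2,J1), (W4,J2)}

Maximum matching (size 3):
  W1 → J3
  W2 → J1
  W4 → J2

Each worker is assigned to at most one job, and each job to at most one worker.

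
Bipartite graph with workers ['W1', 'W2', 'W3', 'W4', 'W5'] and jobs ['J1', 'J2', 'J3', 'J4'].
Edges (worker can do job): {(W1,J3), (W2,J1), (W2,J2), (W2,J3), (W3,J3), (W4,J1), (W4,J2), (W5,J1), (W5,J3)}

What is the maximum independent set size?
Maximum independent set = 6

By König's theorem:
- Min vertex cover = Max matching = 3
- Max independent set = Total vertices - Min vertex cover
- Max independent set = 9 - 3 = 6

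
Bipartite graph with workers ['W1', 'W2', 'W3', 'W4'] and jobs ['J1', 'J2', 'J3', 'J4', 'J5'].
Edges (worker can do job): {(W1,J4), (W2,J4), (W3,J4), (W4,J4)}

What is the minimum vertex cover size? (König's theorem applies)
Minimum vertex cover size = 1

By König's theorem: in bipartite graphs,
min vertex cover = max matching = 1

Maximum matching has size 1, so minimum vertex cover also has size 1.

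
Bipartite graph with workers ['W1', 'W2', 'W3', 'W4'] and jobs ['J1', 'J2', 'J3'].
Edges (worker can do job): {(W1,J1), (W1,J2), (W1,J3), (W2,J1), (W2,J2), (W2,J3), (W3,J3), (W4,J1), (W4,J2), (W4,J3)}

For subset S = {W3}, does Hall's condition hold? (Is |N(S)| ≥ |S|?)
Yes: |N(S)| = 1, |S| = 1

Subset S = {W3}
Neighbors N(S) = {J3}

|N(S)| = 1, |S| = 1
Hall's condition: |N(S)| ≥ |S| is satisfied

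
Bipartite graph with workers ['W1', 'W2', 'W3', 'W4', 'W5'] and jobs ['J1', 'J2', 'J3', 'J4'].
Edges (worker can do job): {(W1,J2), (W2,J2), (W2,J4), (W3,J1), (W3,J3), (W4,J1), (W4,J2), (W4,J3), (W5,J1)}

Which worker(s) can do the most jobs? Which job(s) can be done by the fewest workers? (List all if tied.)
Most versatile: W4 (3 jobs); Least covered: J4 (1 workers)

Worker degrees (jobs they can do): W1:1, W2:2, W3:2, W4:3, W5:1
Job degrees (workers who can do it): J1:3, J2:3, J3:2, J4:1

Maximum worker degree is 3, achieved by: W4
Minimum job degree is 1, achieved by: J4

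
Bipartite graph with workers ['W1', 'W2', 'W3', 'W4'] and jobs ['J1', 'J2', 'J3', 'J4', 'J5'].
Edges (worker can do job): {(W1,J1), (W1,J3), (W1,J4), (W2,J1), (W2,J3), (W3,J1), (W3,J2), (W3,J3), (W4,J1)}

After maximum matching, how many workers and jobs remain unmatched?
Unmatched: 0 workers, 1 jobs

Maximum matching size: 4
Workers: 4 total, 4 matched, 0 unmatched
Jobs: 5 total, 4 matched, 1 unmatched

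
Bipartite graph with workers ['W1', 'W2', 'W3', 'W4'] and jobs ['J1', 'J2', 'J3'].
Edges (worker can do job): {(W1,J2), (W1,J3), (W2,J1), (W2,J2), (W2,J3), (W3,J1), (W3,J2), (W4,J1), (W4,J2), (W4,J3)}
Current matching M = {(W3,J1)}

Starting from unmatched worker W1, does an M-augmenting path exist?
Yes: W1 → J3

An M-augmenting path alternates non-matching / matching edges, starting and ending at unmatched vertices.
Path: W1 → J3
(J3 is unmatched in M, so the path is augmenting.)
Flipping edges along this path would increase |M| from 1 to 2.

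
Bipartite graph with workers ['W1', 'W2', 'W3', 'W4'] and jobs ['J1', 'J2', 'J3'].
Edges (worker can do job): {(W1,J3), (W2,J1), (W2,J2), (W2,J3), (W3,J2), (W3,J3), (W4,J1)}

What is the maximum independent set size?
Maximum independent set = 4

By König's theorem:
- Min vertex cover = Max matching = 3
- Max independent set = Total vertices - Min vertex cover
- Max independent set = 7 - 3 = 4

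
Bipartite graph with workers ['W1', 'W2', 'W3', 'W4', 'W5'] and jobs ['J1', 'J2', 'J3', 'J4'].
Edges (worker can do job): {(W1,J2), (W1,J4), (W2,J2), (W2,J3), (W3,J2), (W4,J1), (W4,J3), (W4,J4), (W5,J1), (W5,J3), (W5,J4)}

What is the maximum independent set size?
Maximum independent set = 5

By König's theorem:
- Min vertex cover = Max matching = 4
- Max independent set = Total vertices - Min vertex cover
- Max independent set = 9 - 4 = 5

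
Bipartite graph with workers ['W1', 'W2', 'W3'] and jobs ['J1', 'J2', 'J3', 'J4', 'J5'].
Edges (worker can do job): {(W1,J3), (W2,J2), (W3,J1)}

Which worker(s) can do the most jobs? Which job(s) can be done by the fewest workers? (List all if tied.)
Most versatile: W1, W2, W3 (1 jobs); Least covered: J4, J5 (0 workers)

Worker degrees (jobs they can do): W1:1, W2:1, W3:1
Job degrees (workers who can do it): J1:1, J2:1, J3:1, J4:0, J5:0

Maximum worker degree is 1, achieved by: W1, W2, W3
Minimum job degree is 0, achieved by: J4, J5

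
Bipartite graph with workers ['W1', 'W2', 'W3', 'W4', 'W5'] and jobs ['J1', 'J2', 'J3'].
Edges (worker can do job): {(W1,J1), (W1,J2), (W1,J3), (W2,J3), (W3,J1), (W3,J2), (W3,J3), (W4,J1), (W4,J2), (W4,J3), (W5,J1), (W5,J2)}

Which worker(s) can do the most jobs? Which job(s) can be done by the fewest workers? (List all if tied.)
Most versatile: W1, W3, W4 (3 jobs); Least covered: J1, J2, J3 (4 workers)

Worker degrees (jobs they can do): W1:3, W2:1, W3:3, W4:3, W5:2
Job degrees (workers who can do it): J1:4, J2:4, J3:4

Maximum worker degree is 3, achieved by: W1, W3, W4
Minimum job degree is 4, achieved by: J1, J2, J3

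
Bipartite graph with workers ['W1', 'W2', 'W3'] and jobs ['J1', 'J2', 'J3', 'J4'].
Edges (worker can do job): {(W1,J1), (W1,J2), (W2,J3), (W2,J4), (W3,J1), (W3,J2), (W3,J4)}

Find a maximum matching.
Matching: {(W1,J1), (W2,J3), (W3,J2)}

Maximum matching (size 3):
  W1 → J1
  W2 → J3
  W3 → J2

Each worker is assigned to at most one job, and each job to at most one worker.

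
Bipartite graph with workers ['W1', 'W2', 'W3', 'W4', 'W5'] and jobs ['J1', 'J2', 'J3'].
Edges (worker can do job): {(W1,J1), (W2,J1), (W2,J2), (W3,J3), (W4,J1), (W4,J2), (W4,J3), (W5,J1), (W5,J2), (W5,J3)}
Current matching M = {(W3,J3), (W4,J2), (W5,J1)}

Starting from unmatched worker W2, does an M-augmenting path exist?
No augmenting path from W2

Alternating search from W2 reaches jobs: {J1, J2, J3}.
Every reachable job is already matched in M, and following those matched edges back to workers exposes no further unvisited jobs.
No M-augmenting path from W2 exists.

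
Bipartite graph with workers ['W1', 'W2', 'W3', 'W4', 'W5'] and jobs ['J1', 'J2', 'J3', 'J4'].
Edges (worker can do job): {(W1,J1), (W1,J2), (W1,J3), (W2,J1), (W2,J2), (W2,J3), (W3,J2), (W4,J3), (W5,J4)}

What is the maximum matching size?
Maximum matching size = 4

Maximum matching: {(W1,J1), (W3,J2), (W4,J3), (W5,J4)}
Size: 4

This assigns 4 workers to 4 distinct jobs.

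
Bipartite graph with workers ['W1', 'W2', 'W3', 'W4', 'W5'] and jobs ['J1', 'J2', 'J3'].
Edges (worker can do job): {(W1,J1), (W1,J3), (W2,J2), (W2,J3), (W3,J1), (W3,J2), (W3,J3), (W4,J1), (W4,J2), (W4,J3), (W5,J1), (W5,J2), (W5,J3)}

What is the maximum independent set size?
Maximum independent set = 5

By König's theorem:
- Min vertex cover = Max matching = 3
- Max independent set = Total vertices - Min vertex cover
- Max independent set = 8 - 3 = 5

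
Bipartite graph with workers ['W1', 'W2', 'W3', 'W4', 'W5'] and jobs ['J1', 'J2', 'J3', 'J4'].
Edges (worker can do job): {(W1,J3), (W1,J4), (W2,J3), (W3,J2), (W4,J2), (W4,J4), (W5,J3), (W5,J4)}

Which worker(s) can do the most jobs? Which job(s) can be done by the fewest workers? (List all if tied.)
Most versatile: W1, W4, W5 (2 jobs); Least covered: J1 (0 workers)

Worker degrees (jobs they can do): W1:2, W2:1, W3:1, W4:2, W5:2
Job degrees (workers who can do it): J1:0, J2:2, J3:3, J4:3

Maximum worker degree is 2, achieved by: W1, W4, W5
Minimum job degree is 0, achieved by: J1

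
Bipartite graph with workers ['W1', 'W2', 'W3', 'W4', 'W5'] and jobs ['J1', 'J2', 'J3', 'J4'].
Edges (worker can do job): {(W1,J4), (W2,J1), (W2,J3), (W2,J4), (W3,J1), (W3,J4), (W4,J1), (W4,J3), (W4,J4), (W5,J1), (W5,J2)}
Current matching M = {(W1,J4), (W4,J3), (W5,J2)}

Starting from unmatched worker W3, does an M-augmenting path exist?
Yes: W3 → J1

An M-augmenting path alternates non-matching / matching edges, starting and ending at unmatched vertices.
Path: W3 → J1
(J1 is unmatched in M, so the path is augmenting.)
Flipping edges along this path would increase |M| from 3 to 4.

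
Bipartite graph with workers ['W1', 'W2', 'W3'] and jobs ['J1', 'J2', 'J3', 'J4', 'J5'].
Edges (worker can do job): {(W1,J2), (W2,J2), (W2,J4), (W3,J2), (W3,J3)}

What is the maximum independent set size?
Maximum independent set = 5

By König's theorem:
- Min vertex cover = Max matching = 3
- Max independent set = Total vertices - Min vertex cover
- Max independent set = 8 - 3 = 5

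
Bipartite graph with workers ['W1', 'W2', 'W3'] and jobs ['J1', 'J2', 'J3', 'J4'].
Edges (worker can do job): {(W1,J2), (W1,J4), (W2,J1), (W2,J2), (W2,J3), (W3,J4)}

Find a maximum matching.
Matching: {(W1,J2), (W2,J3), (W3,J4)}

Maximum matching (size 3):
  W1 → J2
  W2 → J3
  W3 → J4

Each worker is assigned to at most one job, and each job to at most one worker.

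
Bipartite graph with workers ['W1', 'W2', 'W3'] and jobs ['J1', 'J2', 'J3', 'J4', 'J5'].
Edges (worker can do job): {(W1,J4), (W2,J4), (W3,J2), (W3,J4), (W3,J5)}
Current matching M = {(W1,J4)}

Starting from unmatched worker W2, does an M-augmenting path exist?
No augmenting path from W2

Alternating search from W2 reaches jobs: {J4}.
Every reachable job is already matched in M, and following those matched edges back to workers exposes no further unvisited jobs.
No M-augmenting path from W2 exists.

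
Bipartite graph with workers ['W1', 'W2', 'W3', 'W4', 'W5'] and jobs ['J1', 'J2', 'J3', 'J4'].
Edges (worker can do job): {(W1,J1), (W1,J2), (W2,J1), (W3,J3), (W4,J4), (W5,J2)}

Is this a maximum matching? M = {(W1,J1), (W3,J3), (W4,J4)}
No, size 3 is not maximum

Proposed matching has size 3.
Maximum matching size for this graph: 4.

This is NOT maximum - can be improved to size 4.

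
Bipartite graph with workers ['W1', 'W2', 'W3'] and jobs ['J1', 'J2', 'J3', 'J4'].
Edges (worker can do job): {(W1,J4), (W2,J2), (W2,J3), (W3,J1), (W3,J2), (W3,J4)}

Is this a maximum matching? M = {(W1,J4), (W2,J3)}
No, size 2 is not maximum

Proposed matching has size 2.
Maximum matching size for this graph: 3.

This is NOT maximum - can be improved to size 3.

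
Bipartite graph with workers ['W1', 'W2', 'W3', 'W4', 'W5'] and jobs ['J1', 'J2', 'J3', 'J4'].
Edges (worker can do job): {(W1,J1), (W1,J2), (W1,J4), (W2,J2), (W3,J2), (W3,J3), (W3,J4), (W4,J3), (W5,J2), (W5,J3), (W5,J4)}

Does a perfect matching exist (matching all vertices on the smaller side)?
Yes, perfect matching exists (size 4)

Perfect matching: {(W1,J1), (W2,J2), (W3,J3), (W5,J4)}
All 4 vertices on the smaller side are matched.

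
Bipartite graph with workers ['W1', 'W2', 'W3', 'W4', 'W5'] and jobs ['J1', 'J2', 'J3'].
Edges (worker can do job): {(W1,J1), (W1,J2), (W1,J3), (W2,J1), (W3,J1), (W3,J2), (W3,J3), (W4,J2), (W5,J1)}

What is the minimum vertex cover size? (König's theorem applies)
Minimum vertex cover size = 3

By König's theorem: in bipartite graphs,
min vertex cover = max matching = 3

Maximum matching has size 3, so minimum vertex cover also has size 3.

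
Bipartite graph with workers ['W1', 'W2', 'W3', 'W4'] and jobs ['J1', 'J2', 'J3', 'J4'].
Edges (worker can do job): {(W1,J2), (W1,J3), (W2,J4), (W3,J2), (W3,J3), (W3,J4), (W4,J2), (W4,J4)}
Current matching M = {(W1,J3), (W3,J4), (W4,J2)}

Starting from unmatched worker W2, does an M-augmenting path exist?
No augmenting path from W2

Alternating search from W2 reaches jobs: {J2, J3, J4}.
Every reachable job is already matched in M, and following those matched edges back to workers exposes no further unvisited jobs.
No M-augmenting path from W2 exists.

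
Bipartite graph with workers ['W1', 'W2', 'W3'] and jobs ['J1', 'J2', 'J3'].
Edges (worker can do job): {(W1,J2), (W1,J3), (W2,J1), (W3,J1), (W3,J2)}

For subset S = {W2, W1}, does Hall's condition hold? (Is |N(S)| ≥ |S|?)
Yes: |N(S)| = 3, |S| = 2

Subset S = {W2, W1}
Neighbors N(S) = {J1, J2, J3}

|N(S)| = 3, |S| = 2
Hall's condition: |N(S)| ≥ |S| is satisfied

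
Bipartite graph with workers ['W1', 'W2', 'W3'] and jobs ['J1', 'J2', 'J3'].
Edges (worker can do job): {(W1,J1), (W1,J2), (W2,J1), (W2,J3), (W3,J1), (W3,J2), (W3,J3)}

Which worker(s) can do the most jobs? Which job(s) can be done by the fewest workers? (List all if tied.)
Most versatile: W3 (3 jobs); Least covered: J2, J3 (2 workers)

Worker degrees (jobs they can do): W1:2, W2:2, W3:3
Job degrees (workers who can do it): J1:3, J2:2, J3:2

Maximum worker degree is 3, achieved by: W3
Minimum job degree is 2, achieved by: J2, J3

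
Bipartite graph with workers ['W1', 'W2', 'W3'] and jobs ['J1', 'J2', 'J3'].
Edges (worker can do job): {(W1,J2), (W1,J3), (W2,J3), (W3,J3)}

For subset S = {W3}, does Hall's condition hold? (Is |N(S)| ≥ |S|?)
Yes: |N(S)| = 1, |S| = 1

Subset S = {W3}
Neighbors N(S) = {J3}

|N(S)| = 1, |S| = 1
Hall's condition: |N(S)| ≥ |S| is satisfied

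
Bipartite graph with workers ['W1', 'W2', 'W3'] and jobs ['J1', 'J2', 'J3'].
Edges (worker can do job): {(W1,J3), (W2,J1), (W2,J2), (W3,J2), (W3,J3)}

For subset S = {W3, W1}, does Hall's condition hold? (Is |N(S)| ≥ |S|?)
Yes: |N(S)| = 2, |S| = 2

Subset S = {W3, W1}
Neighbors N(S) = {J2, J3}

|N(S)| = 2, |S| = 2
Hall's condition: |N(S)| ≥ |S| is satisfied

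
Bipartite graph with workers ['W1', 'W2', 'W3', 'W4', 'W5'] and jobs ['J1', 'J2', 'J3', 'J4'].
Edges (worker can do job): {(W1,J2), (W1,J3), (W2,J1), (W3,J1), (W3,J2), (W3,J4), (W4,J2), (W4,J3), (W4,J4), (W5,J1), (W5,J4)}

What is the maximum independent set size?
Maximum independent set = 5

By König's theorem:
- Min vertex cover = Max matching = 4
- Max independent set = Total vertices - Min vertex cover
- Max independent set = 9 - 4 = 5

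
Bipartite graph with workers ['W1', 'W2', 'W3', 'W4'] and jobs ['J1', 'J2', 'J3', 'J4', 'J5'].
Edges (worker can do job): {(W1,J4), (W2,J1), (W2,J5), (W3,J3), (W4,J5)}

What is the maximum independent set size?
Maximum independent set = 5

By König's theorem:
- Min vertex cover = Max matching = 4
- Max independent set = Total vertices - Min vertex cover
- Max independent set = 9 - 4 = 5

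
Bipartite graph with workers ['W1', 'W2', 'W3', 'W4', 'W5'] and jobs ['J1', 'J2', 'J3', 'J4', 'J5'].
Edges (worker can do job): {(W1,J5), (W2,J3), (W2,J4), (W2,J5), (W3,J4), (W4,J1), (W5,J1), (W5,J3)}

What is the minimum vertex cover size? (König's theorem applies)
Minimum vertex cover size = 4

By König's theorem: in bipartite graphs,
min vertex cover = max matching = 4

Maximum matching has size 4, so minimum vertex cover also has size 4.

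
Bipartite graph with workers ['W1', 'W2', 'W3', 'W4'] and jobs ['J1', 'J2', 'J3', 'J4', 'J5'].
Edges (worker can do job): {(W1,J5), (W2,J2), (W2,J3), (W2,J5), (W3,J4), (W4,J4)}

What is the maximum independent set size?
Maximum independent set = 6

By König's theorem:
- Min vertex cover = Max matching = 3
- Max independent set = Total vertices - Min vertex cover
- Max independent set = 9 - 3 = 6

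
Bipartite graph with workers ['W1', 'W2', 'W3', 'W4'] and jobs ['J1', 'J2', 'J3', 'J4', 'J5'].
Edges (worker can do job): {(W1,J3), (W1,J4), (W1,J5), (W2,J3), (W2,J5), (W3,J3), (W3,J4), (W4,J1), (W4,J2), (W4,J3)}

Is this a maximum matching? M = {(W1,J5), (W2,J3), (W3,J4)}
No, size 3 is not maximum

Proposed matching has size 3.
Maximum matching size for this graph: 4.

This is NOT maximum - can be improved to size 4.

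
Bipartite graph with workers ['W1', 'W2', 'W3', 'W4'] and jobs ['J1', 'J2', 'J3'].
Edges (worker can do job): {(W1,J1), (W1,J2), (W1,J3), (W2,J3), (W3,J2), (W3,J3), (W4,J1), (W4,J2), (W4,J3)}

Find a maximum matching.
Matching: {(W1,J2), (W3,J3), (W4,J1)}

Maximum matching (size 3):
  W1 → J2
  W3 → J3
  W4 → J1

Each worker is assigned to at most one job, and each job to at most one worker.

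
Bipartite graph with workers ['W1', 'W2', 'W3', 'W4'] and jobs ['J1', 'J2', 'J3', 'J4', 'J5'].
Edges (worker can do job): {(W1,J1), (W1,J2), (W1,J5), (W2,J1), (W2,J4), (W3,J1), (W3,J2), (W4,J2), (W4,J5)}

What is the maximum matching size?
Maximum matching size = 4

Maximum matching: {(W1,J1), (W2,J4), (W3,J2), (W4,J5)}
Size: 4

This assigns 4 workers to 4 distinct jobs.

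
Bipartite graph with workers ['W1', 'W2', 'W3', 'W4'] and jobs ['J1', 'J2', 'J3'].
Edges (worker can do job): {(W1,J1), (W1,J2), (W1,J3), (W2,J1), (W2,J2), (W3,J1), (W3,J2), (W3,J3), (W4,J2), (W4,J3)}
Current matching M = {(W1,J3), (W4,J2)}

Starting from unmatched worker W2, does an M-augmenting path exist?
Yes: W2 → J1

An M-augmenting path alternates non-matching / matching edges, starting and ending at unmatched vertices.
Path: W2 → J1
(J1 is unmatched in M, so the path is augmenting.)
Flipping edges along this path would increase |M| from 2 to 3.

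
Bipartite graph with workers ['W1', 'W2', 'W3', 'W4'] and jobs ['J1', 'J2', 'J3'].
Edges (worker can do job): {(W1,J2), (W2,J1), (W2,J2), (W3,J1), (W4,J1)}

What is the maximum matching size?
Maximum matching size = 2

Maximum matching: {(W1,J2), (W4,J1)}
Size: 2

This assigns 2 workers to 2 distinct jobs.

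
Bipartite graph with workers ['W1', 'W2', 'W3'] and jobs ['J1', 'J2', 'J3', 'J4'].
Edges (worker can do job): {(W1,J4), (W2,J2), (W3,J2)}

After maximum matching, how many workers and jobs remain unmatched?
Unmatched: 1 workers, 2 jobs

Maximum matching size: 2
Workers: 3 total, 2 matched, 1 unmatched
Jobs: 4 total, 2 matched, 2 unmatched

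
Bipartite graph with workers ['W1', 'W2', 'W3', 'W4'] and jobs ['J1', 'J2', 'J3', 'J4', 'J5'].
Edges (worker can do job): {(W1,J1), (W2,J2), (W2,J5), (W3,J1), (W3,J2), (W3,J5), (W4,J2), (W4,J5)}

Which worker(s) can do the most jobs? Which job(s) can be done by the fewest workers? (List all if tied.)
Most versatile: W3 (3 jobs); Least covered: J3, J4 (0 workers)

Worker degrees (jobs they can do): W1:1, W2:2, W3:3, W4:2
Job degrees (workers who can do it): J1:2, J2:3, J3:0, J4:0, J5:3

Maximum worker degree is 3, achieved by: W3
Minimum job degree is 0, achieved by: J3, J4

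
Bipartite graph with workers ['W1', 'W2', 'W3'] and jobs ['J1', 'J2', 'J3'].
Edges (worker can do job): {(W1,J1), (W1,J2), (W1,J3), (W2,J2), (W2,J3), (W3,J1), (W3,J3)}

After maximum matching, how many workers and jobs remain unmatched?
Unmatched: 0 workers, 0 jobs

Maximum matching size: 3
Workers: 3 total, 3 matched, 0 unmatched
Jobs: 3 total, 3 matched, 0 unmatched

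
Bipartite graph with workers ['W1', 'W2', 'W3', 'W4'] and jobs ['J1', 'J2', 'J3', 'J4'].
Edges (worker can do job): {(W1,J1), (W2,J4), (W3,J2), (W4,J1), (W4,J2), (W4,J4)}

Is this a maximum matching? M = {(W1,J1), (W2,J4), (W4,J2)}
Yes, size 3 is maximum

Proposed matching has size 3.
Maximum matching size for this graph: 3.

This is a maximum matching.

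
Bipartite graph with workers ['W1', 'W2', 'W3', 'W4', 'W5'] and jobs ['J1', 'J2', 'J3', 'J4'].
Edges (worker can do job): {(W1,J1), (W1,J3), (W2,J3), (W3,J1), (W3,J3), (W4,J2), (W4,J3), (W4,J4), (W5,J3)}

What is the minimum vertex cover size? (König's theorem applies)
Minimum vertex cover size = 3

By König's theorem: in bipartite graphs,
min vertex cover = max matching = 3

Maximum matching has size 3, so minimum vertex cover also has size 3.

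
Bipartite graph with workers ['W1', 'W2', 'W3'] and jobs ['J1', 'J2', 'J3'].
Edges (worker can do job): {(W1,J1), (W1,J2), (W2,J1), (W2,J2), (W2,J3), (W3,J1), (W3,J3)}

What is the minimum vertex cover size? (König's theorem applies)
Minimum vertex cover size = 3

By König's theorem: in bipartite graphs,
min vertex cover = max matching = 3

Maximum matching has size 3, so minimum vertex cover also has size 3.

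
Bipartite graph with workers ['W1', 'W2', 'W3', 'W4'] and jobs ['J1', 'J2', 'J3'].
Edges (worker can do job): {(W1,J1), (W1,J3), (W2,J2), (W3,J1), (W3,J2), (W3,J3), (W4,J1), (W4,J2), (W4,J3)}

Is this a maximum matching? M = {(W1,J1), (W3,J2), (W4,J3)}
Yes, size 3 is maximum

Proposed matching has size 3.
Maximum matching size for this graph: 3.

This is a maximum matching.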